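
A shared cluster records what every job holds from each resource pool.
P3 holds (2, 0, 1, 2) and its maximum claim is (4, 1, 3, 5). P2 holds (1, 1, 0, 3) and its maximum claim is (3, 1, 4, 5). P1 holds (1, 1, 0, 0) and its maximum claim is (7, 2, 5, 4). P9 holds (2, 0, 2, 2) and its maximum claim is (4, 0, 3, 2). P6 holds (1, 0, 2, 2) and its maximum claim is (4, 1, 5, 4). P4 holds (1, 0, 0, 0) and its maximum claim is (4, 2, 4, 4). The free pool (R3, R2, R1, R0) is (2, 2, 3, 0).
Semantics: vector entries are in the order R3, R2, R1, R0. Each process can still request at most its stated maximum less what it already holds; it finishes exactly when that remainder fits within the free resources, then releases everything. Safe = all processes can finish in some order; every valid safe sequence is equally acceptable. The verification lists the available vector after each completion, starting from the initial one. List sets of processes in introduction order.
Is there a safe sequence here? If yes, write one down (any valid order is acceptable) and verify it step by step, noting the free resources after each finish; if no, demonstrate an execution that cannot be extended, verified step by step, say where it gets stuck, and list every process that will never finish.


The state is SAFE; one workable sequence: P9, P2, P4, P1, P3, P6.
Key observation: the first exact fit in this order is P9 — it needs (2, 0, 1, 0) with (2, 2, 3, 0) free, meeting a requested resource to the last unit.
Step-by-step check:
  pool = (2, 2, 3, 0)
  P9: need (2, 0, 1, 0) fits (2, 2, 3, 0); releases (2, 0, 2, 2), pool now (4, 2, 5, 2)
  P2: need (2, 0, 4, 2) fits (4, 2, 5, 2); releases (1, 1, 0, 3), pool now (5, 3, 5, 5)
  P4: need (3, 2, 4, 4) fits (5, 3, 5, 5); releases (1, 0, 0, 0), pool now (6, 3, 5, 5)
  P1: need (6, 1, 5, 4) fits (6, 3, 5, 5); releases (1, 1, 0, 0), pool now (7, 4, 5, 5)
  P3: need (2, 1, 2, 3) fits (7, 4, 5, 5); releases (2, 0, 1, 2), pool now (9, 4, 6, 7)
  P6: need (3, 1, 3, 2) fits (9, 4, 6, 7); releases (1, 0, 2, 2), pool now (10, 4, 8, 9)


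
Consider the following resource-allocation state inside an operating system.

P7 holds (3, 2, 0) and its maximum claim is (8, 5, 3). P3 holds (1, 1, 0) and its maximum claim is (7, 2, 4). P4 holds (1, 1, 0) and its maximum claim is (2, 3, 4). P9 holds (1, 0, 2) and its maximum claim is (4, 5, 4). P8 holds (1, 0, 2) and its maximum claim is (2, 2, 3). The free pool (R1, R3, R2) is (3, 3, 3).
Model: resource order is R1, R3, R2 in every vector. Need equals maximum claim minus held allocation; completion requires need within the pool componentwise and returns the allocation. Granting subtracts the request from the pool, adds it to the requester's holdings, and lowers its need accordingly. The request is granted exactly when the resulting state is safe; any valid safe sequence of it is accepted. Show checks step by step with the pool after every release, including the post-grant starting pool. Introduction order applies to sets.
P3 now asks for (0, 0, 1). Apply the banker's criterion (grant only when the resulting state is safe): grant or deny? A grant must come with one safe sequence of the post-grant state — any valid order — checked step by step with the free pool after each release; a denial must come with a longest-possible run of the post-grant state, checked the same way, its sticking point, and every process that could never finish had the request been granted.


GRANT: granting preserves safety; a valid post-grant sequence is P8, P4, P7, P9, P3.
Key observation: even at the reduced pool (3, 3, 2), P8 fits immediately, so safety survives the grant.
Step-by-step check of the post-grant state:
  pool = (3, 3, 2)
  run P8 (needs (1, 2, 1), free (3, 3, 2)); after release of (1, 0, 2) the pool is (4, 3, 4)
  run P4 (needs (1, 2, 4), free (4, 3, 4)); after release of (1, 1, 0) the pool is (5, 4, 4)
  run P7 (needs (5, 3, 3), free (5, 4, 4)); after release of (3, 2, 0) the pool is (8, 6, 4)
  run P9 (needs (3, 5, 2), free (8, 6, 4)); after release of (1, 0, 2) the pool is (9, 6, 6)
  run P3 (needs (6, 1, 3), free (9, 6, 6)); after release of (1, 1, 1) the pool is (10, 7, 7)


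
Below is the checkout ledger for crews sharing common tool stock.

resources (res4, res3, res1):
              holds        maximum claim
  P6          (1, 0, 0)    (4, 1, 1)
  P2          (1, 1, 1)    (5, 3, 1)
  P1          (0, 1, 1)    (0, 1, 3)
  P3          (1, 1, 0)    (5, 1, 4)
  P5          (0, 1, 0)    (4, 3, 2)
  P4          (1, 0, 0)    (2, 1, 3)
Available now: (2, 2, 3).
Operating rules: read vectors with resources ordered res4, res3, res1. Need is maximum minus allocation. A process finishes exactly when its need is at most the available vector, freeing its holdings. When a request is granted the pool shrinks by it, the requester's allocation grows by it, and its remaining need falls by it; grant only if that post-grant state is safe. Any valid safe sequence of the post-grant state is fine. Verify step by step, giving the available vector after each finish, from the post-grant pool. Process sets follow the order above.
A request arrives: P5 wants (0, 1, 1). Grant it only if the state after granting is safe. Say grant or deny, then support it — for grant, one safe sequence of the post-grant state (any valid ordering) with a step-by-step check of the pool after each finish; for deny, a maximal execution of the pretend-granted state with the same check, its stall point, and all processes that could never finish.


GRANT: granting preserves safety; a valid post-grant sequence is P1, P4, P6, P2, P3, P5.
Key observation: the transfer keeps a workable pool ((2, 1, 2)); P1 starts the safe sequence.
Step-by-step check of the post-grant state:
  pool = (2, 1, 2)
  run P1 (needs (0, 0, 2), free (2, 1, 2)); after release of (0, 1, 1) the pool is (2, 2, 3)
  run P4 (needs (1, 1, 3), free (2, 2, 3)); after release of (1, 0, 0) the pool is (3, 2, 3)
  run P6 (needs (3, 1, 1), free (3, 2, 3)); after release of (1, 0, 0) the pool is (4, 2, 3)
  run P2 (needs (4, 2, 0), free (4, 2, 3)); after release of (1, 1, 1) the pool is (5, 3, 4)
  run P3 (needs (4, 0, 4), free (5, 3, 4)); after release of (1, 1, 0) the pool is (6, 4, 4)
  run P5 (needs (4, 1, 1), free (6, 4, 4)); after release of (0, 2, 1) the pool is (6, 6, 5)


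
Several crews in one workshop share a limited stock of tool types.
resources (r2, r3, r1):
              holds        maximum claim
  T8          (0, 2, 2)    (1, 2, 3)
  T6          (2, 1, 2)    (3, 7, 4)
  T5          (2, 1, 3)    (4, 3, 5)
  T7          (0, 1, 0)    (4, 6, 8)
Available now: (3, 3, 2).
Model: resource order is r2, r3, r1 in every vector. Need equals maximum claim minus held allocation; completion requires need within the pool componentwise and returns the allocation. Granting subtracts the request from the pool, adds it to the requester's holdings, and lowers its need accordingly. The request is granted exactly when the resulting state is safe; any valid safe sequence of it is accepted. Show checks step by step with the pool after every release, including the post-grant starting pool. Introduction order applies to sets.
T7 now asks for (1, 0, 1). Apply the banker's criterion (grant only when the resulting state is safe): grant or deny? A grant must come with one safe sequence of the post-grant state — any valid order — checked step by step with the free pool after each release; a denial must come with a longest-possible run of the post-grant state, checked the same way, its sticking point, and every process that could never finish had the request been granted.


GRANT: granting preserves safety; a valid post-grant sequence is T8, T5, T6, T7.
Key observation: the transfer keeps a workable pool ((2, 3, 1)); T8 starts the safe sequence.
Check on the post-grant state, step by step:
  pool = (2, 3, 1)
  T8: need (1, 0, 1) fits (2, 3, 1); releases (0, 2, 2), pool now (2, 5, 3)
  T5: need (2, 2, 2) fits (2, 5, 3); releases (2, 1, 3), pool now (4, 6, 6)
  T6: need (1, 6, 2) fits (4, 6, 6); releases (2, 1, 2), pool now (6, 7, 8)
  T7: need (3, 5, 7) fits (6, 7, 8); releases (1, 1, 1), pool now (7, 8, 9)


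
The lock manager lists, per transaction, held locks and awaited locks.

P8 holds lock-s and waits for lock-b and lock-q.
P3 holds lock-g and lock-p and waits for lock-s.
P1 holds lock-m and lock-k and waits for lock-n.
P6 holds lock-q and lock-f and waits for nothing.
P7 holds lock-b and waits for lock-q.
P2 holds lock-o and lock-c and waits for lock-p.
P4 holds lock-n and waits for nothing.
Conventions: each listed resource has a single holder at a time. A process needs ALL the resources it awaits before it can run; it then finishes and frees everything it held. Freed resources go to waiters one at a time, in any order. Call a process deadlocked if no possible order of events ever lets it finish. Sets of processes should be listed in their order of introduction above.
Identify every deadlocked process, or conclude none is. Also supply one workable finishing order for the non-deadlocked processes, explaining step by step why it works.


No process is deadlocked.
Key observation: the wait graph is acyclic; completion cascades from the unblocked processes through everyone else.
A valid finishing order for the others: P6, P7, P8, P4, P3, P2, P1.
Walking it through:
  P6: no waits; runs immediately, freeing lock-q and lock-f
  P7 waits on lock-q — all released -> runs and releases lock-b
  P8 waits on lock-b and lock-q — all released -> runs and releases lock-s
  P4: no waits; runs immediately, freeing lock-n
  P3 waits on lock-s — all released -> runs and releases lock-g and lock-p
  P2 waits on lock-p — all released -> runs and releases lock-o and lock-c
  P1 waits on lock-n — all released -> runs and releases lock-m and lock-k


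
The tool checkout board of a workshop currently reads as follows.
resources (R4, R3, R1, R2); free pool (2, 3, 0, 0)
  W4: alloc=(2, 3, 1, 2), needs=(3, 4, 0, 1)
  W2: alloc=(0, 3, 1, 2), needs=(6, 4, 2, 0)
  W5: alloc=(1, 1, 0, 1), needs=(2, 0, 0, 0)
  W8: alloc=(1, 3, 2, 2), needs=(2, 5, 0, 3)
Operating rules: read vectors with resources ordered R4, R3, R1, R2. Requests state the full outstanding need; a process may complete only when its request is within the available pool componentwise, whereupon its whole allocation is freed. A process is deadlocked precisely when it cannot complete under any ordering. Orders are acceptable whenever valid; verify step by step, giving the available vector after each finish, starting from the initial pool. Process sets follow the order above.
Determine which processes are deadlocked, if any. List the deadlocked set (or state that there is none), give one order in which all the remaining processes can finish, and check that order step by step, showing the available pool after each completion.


Nothing here is deadlocked.
Key observation: beginning at W5, releases accumulate fast enough that every process eventually fits.
One completion order for the rest: W5, W4, W8, W2. Step-by-step check:
  pool = (2, 3, 0, 0)
  W5 needs (2, 0, 0, 0) <= (2, 3, 0, 0) -> finishes; pool += (1, 1, 0, 1) = (3, 4, 0, 1)
  W4 needs (3, 4, 0, 1) <= (3, 4, 0, 1) -> finishes; pool += (2, 3, 1, 2) = (5, 7, 1, 3)
  W8 needs (2, 5, 0, 3) <= (5, 7, 1, 3) -> finishes; pool += (1, 3, 2, 2) = (6, 10, 3, 5)
  W2 needs (6, 4, 2, 0) <= (6, 10, 3, 5) -> finishes; pool += (0, 3, 1, 2) = (6, 13, 4, 7)


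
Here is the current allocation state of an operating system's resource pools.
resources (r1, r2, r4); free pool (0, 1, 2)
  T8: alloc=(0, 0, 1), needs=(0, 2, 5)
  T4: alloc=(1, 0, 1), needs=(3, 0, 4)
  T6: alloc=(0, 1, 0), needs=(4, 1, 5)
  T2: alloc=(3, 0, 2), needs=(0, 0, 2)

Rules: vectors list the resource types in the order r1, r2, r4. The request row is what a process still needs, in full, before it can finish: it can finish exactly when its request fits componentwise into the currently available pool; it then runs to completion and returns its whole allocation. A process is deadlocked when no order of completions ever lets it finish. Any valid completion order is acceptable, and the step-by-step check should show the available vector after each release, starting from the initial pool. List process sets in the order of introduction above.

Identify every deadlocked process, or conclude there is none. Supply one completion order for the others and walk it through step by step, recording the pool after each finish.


The deadlocked set is empty.
Key observation: T2 can run right away; the returned allocation unlocks the remaining processes in turn.
The rest can finish in the order T2, T4, T6, T8. Walking it through:
  pool = (0, 1, 2)
  T2: need (0, 0, 2) fits (0, 1, 2); releases (3, 0, 2), pool now (3, 1, 4)
  T4: need (3, 0, 4) fits (3, 1, 4); releases (1, 0, 1), pool now (4, 1, 5)
  T6: need (4, 1, 5) fits (4, 1, 5); releases (0, 1, 0), pool now (4, 2, 5)
  T8: need (0, 2, 5) fits (4, 2, 5); releases (0, 0, 1), pool now (4, 2, 6)


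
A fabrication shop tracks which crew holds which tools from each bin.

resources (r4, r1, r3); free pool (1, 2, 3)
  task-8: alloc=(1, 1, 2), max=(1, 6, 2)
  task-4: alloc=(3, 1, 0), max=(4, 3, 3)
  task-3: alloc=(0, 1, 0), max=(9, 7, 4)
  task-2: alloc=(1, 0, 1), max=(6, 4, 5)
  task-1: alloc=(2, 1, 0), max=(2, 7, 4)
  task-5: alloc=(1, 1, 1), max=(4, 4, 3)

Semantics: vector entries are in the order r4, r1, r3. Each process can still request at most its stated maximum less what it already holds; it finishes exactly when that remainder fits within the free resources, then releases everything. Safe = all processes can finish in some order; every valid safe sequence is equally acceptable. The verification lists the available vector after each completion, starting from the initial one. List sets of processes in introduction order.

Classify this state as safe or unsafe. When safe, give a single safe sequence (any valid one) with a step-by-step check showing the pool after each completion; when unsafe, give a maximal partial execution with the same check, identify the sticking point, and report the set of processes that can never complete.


UNSAFE.
Key observation: once task-4, task-5, task-2 finish, the pool peaks at (6, 4, 5) — and every remaining process still needs more r1 than that.
A maximal execution: task-4, task-5, task-2 — then nothing else fits. Verifying each step:
  pool = (1, 2, 3)
  run task-4 (needs (1, 2, 3), free (1, 2, 3)); after release of (3, 1, 0) the pool is (4, 3, 3)
  run task-5 (needs (3, 3, 2), free (4, 3, 3)); after release of (1, 1, 1) the pool is (5, 4, 4)
  run task-2 (needs (5, 4, 4), free (5, 4, 4)); after release of (1, 0, 1) the pool is (6, 4, 5)
  blocked: task-8 wants (0, 5, 0), pool (6, 4, 5) — not enough r1
  blocked: task-3 wants (9, 6, 4), pool (6, 4, 5) — not enough r4 and r1
  blocked: task-1 wants (0, 6, 4), pool (6, 4, 5) — not enough r1
Processes that can never finish: task-8, task-3 and task-1.


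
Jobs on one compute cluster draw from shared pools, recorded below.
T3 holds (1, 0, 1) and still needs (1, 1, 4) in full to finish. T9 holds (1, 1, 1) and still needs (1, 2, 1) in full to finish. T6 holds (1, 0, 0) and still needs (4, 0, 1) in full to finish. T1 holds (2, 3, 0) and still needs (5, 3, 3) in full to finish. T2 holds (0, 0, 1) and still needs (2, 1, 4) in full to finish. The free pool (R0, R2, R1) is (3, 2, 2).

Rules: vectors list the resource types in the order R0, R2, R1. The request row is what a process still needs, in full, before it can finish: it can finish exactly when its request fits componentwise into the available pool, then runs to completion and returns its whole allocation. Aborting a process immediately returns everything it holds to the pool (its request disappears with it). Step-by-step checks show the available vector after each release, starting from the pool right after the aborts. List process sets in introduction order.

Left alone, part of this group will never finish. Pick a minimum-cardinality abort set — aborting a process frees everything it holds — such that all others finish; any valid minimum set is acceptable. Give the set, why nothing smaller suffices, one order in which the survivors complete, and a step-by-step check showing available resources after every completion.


Minimum abort set: T3.
Key observation: before aborting T3, T2 was permanently blocked — no order could ever run it; afterwards it completes at step 4.
Minimality: the empty abort set fails — the state is deadlocked as it stands.
Survivors finish in the order: T9, T6, T1, T2. Verifying each step (pool after the aborts first):
  pool = (4, 2, 3)
  T9: need (1, 2, 1) fits (4, 2, 3); releases (1, 1, 1), pool now (5, 3, 4)
  T6: need (4, 0, 1) fits (5, 3, 4); releases (1, 0, 0), pool now (6, 3, 4)
  T1: need (5, 3, 3) fits (6, 3, 4); releases (2, 3, 0), pool now (8, 6, 4)
  T2: need (2, 1, 4) fits (8, 6, 4); releases (0, 0, 1), pool now (8, 6, 5)


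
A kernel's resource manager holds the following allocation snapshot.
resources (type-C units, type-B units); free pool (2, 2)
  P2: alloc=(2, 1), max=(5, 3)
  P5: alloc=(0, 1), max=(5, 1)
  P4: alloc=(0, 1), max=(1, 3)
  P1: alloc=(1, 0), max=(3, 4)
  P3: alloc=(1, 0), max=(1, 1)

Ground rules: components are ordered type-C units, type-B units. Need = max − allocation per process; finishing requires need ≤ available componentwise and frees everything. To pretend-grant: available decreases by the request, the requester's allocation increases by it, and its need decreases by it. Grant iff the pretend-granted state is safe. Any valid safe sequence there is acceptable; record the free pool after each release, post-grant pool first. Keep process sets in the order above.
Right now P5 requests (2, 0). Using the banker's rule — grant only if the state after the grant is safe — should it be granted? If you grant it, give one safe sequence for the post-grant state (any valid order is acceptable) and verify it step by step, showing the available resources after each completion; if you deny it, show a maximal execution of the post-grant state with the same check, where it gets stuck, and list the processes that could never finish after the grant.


DENY: after the grant no complete ordering would exist.
Key observation: P3, P4 can finish, but then (1, 3) is all there is, and the blocked group's type-C units demands exceed it.
After a pretend grant, a maximal execution: P3, P4 — then nothing else fits. Step-by-step check:
  pool = (0, 2)
  run P3 (needs (0, 1), free (0, 2)); after release of (1, 0) the pool is (1, 2)
  run P4 (needs (1, 2), free (1, 2)); after release of (0, 1) the pool is (1, 3)
  P2 still needs (3, 2) but only (1, 3) is free — short on type-C units
  P5 still needs (3, 0) but only (1, 3) is free — short on type-C units
  P1 still needs (2, 4) but only (1, 3) is free — short on type-C units and type-B units
Post-grant, the permanently blocked set is P2, P5 and P1.


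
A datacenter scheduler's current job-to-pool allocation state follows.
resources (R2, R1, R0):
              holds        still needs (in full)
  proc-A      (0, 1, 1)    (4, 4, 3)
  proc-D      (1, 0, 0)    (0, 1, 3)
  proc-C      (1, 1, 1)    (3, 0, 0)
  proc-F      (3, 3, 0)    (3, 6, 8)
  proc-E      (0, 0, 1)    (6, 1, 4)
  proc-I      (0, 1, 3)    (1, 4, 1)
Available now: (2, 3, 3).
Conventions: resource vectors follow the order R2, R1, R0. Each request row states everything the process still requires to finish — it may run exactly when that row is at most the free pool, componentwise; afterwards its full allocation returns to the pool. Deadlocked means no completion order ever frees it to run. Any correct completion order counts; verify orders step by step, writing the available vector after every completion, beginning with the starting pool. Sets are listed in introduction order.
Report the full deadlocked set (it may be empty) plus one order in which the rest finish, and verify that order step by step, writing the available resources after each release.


No process is deadlocked.
Key observation: the pool covers proc-D at once, and every later process fits after earlier releases.
A valid finishing order for the others: proc-D, proc-C, proc-A, proc-I, proc-F, proc-E. Verifying each step:
  pool = (2, 3, 3)
  proc-D needs (0, 1, 3) <= (2, 3, 3) -> finishes; pool += (1, 0, 0) = (3, 3, 3)
  proc-C needs (3, 0, 0) <= (3, 3, 3) -> finishes; pool += (1, 1, 1) = (4, 4, 4)
  proc-A needs (4, 4, 3) <= (4, 4, 4) -> finishes; pool += (0, 1, 1) = (4, 5, 5)
  proc-I needs (1, 4, 1) <= (4, 5, 5) -> finishes; pool += (0, 1, 3) = (4, 6, 8)
  proc-F needs (3, 6, 8) <= (4, 6, 8) -> finishes; pool += (3, 3, 0) = (7, 9, 8)
  proc-E needs (6, 1, 4) <= (7, 9, 8) -> finishes; pool += (0, 0, 1) = (7, 9, 9)


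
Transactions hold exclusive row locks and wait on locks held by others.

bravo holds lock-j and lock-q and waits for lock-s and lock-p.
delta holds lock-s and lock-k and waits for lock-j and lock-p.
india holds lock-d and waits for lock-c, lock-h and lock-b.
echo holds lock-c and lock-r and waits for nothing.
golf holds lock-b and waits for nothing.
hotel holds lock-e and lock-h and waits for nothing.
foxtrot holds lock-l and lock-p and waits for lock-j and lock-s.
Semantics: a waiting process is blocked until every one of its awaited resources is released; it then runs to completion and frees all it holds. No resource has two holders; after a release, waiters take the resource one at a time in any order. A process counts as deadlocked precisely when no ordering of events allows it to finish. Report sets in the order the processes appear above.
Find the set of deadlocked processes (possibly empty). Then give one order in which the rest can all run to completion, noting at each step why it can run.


Deadlocked set: bravo, delta and foxtrot.
Key observation: the wait chain closes on itself along bravo -> delta -> bravo; foxtrot is caught in further circular waits.
The rest can finish in the order golf, hotel, echo, india.
Walking it through:
  golf: no waits; runs immediately, freeing lock-b
  hotel: no waits; runs immediately, freeing lock-e and lock-h
  echo: no waits; runs immediately, freeing lock-c and lock-r
  run india (all its waits — lock-c, lock-h and lock-b — are resolved); releases lock-d


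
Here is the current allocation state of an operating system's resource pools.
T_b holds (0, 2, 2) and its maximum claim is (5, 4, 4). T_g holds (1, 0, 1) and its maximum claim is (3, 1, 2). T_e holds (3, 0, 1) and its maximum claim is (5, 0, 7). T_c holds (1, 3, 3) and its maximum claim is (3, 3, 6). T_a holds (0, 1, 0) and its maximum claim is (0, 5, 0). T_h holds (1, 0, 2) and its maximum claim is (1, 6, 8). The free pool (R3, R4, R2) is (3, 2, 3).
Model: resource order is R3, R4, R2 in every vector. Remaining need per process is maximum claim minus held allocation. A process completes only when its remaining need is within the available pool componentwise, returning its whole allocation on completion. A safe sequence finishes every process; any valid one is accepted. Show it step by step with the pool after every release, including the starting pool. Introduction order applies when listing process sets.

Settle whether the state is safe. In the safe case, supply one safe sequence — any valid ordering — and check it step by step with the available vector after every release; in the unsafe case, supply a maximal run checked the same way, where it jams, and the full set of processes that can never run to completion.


SAFE, for example via the order T_c, T_e, T_g, T_b, T_h, T_a.
Key observation: at T_c the run first touches a limit — (2, 0, 3) against (3, 2, 3), exact on a resource it actually requests.
Step-by-step check:
  pool = (3, 2, 3)
  T_c: need (2, 0, 3) fits (3, 2, 3); releases (1, 3, 3), pool now (4, 5, 6)
  T_e: need (2, 0, 6) fits (4, 5, 6); releases (3, 0, 1), pool now (7, 5, 7)
  T_g: need (2, 1, 1) fits (7, 5, 7); releases (1, 0, 1), pool now (8, 5, 8)
  T_b: need (5, 2, 2) fits (8, 5, 8); releases (0, 2, 2), pool now (8, 7, 10)
  T_h: need (0, 6, 6) fits (8, 7, 10); releases (1, 0, 2), pool now (9, 7, 12)
  T_a: need (0, 4, 0) fits (9, 7, 12); releases (0, 1, 0), pool now (9, 8, 12)


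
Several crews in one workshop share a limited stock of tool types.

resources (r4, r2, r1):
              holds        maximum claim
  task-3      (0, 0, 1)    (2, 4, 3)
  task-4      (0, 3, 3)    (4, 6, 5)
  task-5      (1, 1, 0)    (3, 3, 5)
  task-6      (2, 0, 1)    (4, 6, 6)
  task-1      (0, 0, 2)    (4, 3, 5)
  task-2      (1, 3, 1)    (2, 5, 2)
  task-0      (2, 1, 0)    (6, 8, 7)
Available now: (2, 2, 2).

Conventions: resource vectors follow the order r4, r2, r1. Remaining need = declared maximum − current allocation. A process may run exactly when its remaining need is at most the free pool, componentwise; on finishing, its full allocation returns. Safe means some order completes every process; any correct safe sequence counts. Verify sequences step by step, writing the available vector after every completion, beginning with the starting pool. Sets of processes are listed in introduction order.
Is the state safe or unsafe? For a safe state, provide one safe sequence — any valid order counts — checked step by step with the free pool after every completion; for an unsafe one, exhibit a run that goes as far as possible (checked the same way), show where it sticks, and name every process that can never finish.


UNSAFE.
Key observation: after task-2, task-3 the pool peaks at (3, 5, 4), and each blocked process is short somewhere: task-4 on r4; task-5 on r1; task-6 on r2, r1; task-1 on r4; task-0 on r4, r2, r1.
The run task-2, task-3 cannot be extended any further. Step-by-step check:
  pool = (2, 2, 2)
  task-2: need (1, 2, 1) fits (2, 2, 2); releases (1, 3, 1), pool now (3, 5, 3)
  task-3: need (2, 4, 2) fits (3, 5, 3); releases (0, 0, 1), pool now (3, 5, 4)
  task-4 cannot run: need (4, 3, 2) vs free (3, 5, 4) (insufficient r4)
  task-5 cannot run: need (2, 2, 5) vs free (3, 5, 4) (insufficient r1)
  task-6 cannot run: need (2, 6, 5) vs free (3, 5, 4) (insufficient r2 and r1)
  task-1 cannot run: need (4, 3, 3) vs free (3, 5, 4) (insufficient r4)
  task-0 cannot run: need (4, 7, 7) vs free (3, 5, 4) (insufficient r4, r2 and r1)
Never able to finish: task-4, task-5, task-6, task-1 and task-0.


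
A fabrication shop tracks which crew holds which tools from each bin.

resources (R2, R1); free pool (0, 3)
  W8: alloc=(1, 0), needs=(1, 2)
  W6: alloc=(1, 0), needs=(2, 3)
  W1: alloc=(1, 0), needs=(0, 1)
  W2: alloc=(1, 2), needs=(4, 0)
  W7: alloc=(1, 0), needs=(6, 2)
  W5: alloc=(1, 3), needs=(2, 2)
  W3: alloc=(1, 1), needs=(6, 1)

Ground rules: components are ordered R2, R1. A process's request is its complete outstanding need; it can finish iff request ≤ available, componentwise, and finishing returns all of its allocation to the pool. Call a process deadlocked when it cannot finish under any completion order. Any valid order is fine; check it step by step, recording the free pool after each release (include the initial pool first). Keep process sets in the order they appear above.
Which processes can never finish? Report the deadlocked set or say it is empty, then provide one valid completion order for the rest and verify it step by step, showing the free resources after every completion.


Deadlocked: W7 and W3.
Key observation: W1, W8, W5, W6, W2 can finish, but then (5, 8) is all there is, and the blocked group's R2 demands exceed it.
The rest can finish in the order W1, W8, W5, W6, W2. Walking it through:
  pool = (0, 3)
  run W1 (needs (0, 1), free (0, 3)); after release of (1, 0) the pool is (1, 3)
  run W8 (needs (1, 2), free (1, 3)); after release of (1, 0) the pool is (2, 3)
  run W5 (needs (2, 2), free (2, 3)); after release of (1, 3) the pool is (3, 6)
  run W6 (needs (2, 3), free (3, 6)); after release of (1, 0) the pool is (4, 6)
  run W2 (needs (4, 0), free (4, 6)); after release of (1, 2) the pool is (5, 8)
The blocked processes can never fit:
  W7 still needs (6, 2) but only (5, 8) is free — short on R2
  W3 still needs (6, 1) but only (5, 8) is free — short on R2


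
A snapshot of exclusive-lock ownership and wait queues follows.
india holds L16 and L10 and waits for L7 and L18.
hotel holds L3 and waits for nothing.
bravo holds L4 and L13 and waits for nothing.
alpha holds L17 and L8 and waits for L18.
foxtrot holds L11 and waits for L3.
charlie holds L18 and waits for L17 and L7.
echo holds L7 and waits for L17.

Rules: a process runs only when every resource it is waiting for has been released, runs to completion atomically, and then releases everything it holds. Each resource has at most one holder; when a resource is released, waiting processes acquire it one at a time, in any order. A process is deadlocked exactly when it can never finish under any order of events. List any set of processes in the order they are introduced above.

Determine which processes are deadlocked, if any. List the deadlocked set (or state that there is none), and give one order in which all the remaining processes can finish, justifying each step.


The deadlocked set is india, alpha, charlie and echo.
Key observation: nobody on the ring charlie -> alpha -> charlie can start until another member finishes, which never happens; echo is caught in further circular waits and india waits into the deadlock from upstream.
The rest can finish in the order hotel, bravo, foxtrot.
Step-by-step check:
  hotel: no waits; runs immediately, freeing L3
  bravo: no waits; runs immediately, freeing L4 and L13
  foxtrot waits on L3 — all released -> runs and releases L11


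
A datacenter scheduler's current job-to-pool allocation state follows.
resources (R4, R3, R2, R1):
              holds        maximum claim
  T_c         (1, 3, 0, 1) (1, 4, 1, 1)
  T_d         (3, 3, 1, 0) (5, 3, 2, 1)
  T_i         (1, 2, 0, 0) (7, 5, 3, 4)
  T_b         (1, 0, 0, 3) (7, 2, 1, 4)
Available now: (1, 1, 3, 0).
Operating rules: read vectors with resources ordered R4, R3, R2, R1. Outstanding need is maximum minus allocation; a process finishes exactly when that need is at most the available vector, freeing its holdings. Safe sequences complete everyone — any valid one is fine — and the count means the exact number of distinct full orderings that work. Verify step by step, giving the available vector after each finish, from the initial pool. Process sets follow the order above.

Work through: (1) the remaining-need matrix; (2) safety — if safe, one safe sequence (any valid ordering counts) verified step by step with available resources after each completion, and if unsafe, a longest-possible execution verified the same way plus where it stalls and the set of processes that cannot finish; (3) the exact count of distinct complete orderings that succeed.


(1) Outstanding need per process (order R4, R3, R2, R1):
  T_c: (0, 1, 1, 0)
  T_d: (2, 0, 1, 1)
  T_i: (6, 3, 3, 4)
  T_b: (6, 2, 1, 1)
(2) UNSAFE — no complete ordering exists.
Key observation: after T_c, T_d complete, (5, 7, 4, 1) is the best the pool ever gets, yet each leftover process wants more R4.
The run T_c, T_d cannot be extended any further. Verifying each step:
  pool = (1, 1, 3, 0)
  run T_c (needs (0, 1, 1, 0), free (1, 1, 3, 0)); after release of (1, 3, 0, 1) the pool is (2, 4, 3, 1)
  run T_d (needs (2, 0, 1, 1), free (2, 4, 3, 1)); after release of (3, 3, 1, 0) the pool is (5, 7, 4, 1)
  T_i still needs (6, 3, 3, 4) but only (5, 7, 4, 1) is free — short on R4 and R1
  T_b still needs (6, 2, 1, 1) but only (5, 7, 4, 1) is free — short on R4
Processes that can never finish: T_i and T_b.
(3) Precisely 0 of the possible complete orderings are safe sequences.


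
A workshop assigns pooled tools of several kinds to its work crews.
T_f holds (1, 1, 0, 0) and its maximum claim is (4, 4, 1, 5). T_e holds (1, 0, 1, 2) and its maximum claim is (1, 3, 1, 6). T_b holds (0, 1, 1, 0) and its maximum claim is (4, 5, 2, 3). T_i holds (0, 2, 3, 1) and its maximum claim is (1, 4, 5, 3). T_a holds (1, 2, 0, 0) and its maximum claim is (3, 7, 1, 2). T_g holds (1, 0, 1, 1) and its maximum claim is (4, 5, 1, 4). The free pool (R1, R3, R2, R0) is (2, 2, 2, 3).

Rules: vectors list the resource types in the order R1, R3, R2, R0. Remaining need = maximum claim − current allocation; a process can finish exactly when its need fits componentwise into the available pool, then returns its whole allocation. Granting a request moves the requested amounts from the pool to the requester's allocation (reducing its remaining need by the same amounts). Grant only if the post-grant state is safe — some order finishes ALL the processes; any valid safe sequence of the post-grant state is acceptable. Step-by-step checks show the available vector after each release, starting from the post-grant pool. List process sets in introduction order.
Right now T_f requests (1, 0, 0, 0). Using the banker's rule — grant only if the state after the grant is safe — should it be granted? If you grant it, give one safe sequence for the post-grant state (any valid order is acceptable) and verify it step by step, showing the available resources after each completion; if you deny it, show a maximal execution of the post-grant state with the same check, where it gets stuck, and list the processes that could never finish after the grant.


GRANT. The post-grant state is safe; one safe sequence: T_i, T_e, T_f, T_b, T_g, T_a.
Key observation: (1, 2, 2, 3) free after granting still covers T_i first, and each release covers the next.
Verifying the post-grant state step by step:
  pool = (1, 2, 2, 3)
  run T_i (needs (1, 2, 2, 2), free (1, 2, 2, 3)); after release of (0, 2, 3, 1) the pool is (1, 4, 5, 4)
  run T_e (needs (0, 3, 0, 4), free (1, 4, 5, 4)); after release of (1, 0, 1, 2) the pool is (2, 4, 6, 6)
  run T_f (needs (2, 3, 1, 5), free (2, 4, 6, 6)); after release of (2, 1, 0, 0) the pool is (4, 5, 6, 6)
  run T_b (needs (4, 4, 1, 3), free (4, 5, 6, 6)); after release of (0, 1, 1, 0) the pool is (4, 6, 7, 6)
  run T_g (needs (3, 5, 0, 3), free (4, 6, 7, 6)); after release of (1, 0, 1, 1) the pool is (5, 6, 8, 7)
  run T_a (needs (2, 5, 1, 2), free (5, 6, 8, 7)); after release of (1, 2, 0, 0) the pool is (6, 8, 8, 7)


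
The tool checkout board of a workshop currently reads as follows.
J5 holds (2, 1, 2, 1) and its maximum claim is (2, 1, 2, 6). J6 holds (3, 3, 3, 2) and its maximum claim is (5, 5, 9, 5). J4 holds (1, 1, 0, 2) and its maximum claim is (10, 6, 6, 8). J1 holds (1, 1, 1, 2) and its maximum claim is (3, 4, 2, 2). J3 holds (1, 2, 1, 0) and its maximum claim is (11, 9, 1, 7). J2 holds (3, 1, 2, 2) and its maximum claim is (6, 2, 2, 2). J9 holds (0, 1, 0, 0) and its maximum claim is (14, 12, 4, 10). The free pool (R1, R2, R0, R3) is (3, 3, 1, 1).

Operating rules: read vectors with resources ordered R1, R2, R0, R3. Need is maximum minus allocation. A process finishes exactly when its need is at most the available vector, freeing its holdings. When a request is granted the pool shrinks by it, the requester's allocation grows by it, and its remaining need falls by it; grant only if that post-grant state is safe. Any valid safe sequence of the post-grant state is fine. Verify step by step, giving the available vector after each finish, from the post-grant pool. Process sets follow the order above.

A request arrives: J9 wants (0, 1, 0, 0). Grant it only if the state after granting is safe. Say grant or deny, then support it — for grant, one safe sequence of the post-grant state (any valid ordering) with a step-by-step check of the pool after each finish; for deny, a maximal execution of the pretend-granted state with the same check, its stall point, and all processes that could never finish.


GRANT: granting preserves safety; a valid post-grant sequence is J2, J1, J5, J4, J6, J3, J9.
Key observation: the grant leaves (3, 2, 1, 1) free — enough for J2, whose release restarts the cascade.
Verifying the post-grant state step by step:
  pool = (3, 2, 1, 1)
  run J2 (needs (3, 1, 0, 0), free (3, 2, 1, 1)); after release of (3, 1, 2, 2) the pool is (6, 3, 3, 3)
  run J1 (needs (2, 3, 1, 0), free (6, 3, 3, 3)); after release of (1, 1, 1, 2) the pool is (7, 4, 4, 5)
  run J5 (needs (0, 0, 0, 5), free (7, 4, 4, 5)); after release of (2, 1, 2, 1) the pool is (9, 5, 6, 6)
  run J4 (needs (9, 5, 6, 6), free (9, 5, 6, 6)); after release of (1, 1, 0, 2) the pool is (10, 6, 6, 8)
  run J6 (needs (2, 2, 6, 3), free (10, 6, 6, 8)); after release of (3, 3, 3, 2) the pool is (13, 9, 9, 10)
  run J3 (needs (10, 7, 0, 7), free (13, 9, 9, 10)); after release of (1, 2, 1, 0) the pool is (14, 11, 10, 10)
  run J9 (needs (14, 10, 4, 10), free (14, 11, 10, 10)); after release of (0, 2, 0, 0) the pool is (14, 13, 10, 10)


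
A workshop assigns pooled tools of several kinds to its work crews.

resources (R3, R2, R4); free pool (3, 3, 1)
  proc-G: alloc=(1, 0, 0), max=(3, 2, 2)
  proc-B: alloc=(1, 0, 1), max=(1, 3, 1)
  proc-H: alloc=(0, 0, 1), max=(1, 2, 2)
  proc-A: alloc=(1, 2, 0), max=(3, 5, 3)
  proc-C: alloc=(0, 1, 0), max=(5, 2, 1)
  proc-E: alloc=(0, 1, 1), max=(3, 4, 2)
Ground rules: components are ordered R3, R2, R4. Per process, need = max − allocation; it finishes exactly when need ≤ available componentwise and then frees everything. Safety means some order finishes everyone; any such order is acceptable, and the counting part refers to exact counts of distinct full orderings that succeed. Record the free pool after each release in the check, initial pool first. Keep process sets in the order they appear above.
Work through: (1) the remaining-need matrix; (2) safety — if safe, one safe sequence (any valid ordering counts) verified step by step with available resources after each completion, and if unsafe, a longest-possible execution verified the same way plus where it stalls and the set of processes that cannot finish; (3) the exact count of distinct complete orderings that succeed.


(1) Need matrix, components ordered R3, R2, R4:
  proc-G: (2, 2, 2)
  proc-B: (0, 3, 0)
  proc-H: (1, 2, 1)
  proc-A: (2, 3, 3)
  proc-C: (5, 1, 1)
  proc-E: (3, 3, 1)
(2) SAFE, for example via the order proc-E, proc-B, proc-G, proc-H, proc-C, proc-A.
Key observation: the first exact fit in this order is proc-E — it needs (3, 3, 1) with (3, 3, 1) free, meeting a requested resource to the last unit.
Walking it through:
  pool = (3, 3, 1)
  proc-E needs (3, 3, 1) <= (3, 3, 1) -> finishes; pool += (0, 1, 1) = (3, 4, 2)
  proc-B needs (0, 3, 0) <= (3, 4, 2) -> finishes; pool += (1, 0, 1) = (4, 4, 3)
  proc-G needs (2, 2, 2) <= (4, 4, 3) -> finishes; pool += (1, 0, 0) = (5, 4, 3)
  proc-H needs (1, 2, 1) <= (5, 4, 3) -> finishes; pool += (0, 0, 1) = (5, 4, 4)
  proc-C needs (5, 1, 1) <= (5, 4, 4) -> finishes; pool += (0, 1, 0) = (5, 5, 4)
  proc-A needs (2, 3, 3) <= (5, 5, 4) -> finishes; pool += (1, 2, 0) = (6, 7, 4)
(3) Precisely 124 of the possible complete orderings are safe sequences.


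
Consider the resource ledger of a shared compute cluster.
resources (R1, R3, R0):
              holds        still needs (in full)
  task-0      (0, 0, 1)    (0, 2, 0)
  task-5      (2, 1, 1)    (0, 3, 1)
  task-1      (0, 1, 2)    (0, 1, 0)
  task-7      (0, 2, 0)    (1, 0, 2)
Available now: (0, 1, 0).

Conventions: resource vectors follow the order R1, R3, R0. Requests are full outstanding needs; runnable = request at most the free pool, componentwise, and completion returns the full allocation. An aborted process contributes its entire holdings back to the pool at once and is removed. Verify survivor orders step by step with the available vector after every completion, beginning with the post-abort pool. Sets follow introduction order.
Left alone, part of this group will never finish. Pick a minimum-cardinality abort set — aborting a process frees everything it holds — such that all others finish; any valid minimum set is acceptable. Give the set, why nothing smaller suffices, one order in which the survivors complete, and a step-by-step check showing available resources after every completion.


The answer: abort task-7.
Key observation: task-5 had no path to completion before; after the abort of task-7 ((0, 2, 0) returned), step 2 is where it fits.
Why nothing smaller works: aborting no one leaves the state deadlocked as given.
Survivors finish in the order: task-1, task-5, task-0. Check, step by step (pool after the aborts first):
  pool = (0, 3, 0)
  run task-1 (needs (0, 1, 0), free (0, 3, 0)); after release of (0, 1, 2) the pool is (0, 4, 2)
  run task-5 (needs (0, 3, 1), free (0, 4, 2)); after release of (2, 1, 1) the pool is (2, 5, 3)
  run task-0 (needs (0, 2, 0), free (2, 5, 3)); after release of (0, 0, 1) the pool is (2, 5, 4)
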